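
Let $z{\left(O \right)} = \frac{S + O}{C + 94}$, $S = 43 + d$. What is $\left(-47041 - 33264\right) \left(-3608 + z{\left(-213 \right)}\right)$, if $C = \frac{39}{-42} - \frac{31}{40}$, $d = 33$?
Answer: $\frac{7490842690720}{25843} \approx 2.8986 \cdot 10^{8}$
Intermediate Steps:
$C = - \frac{477}{280}$ ($C = 39 \left(- \frac{1}{42}\right) - \frac{31}{40} = - \frac{13}{14} - \frac{31}{40} = - \frac{477}{280} \approx -1.7036$)
$S = 76$ ($S = 43 + 33 = 76$)
$z{\left(O \right)} = \frac{21280}{25843} + \frac{280 O}{25843}$ ($z{\left(O \right)} = \frac{76 + O}{- \frac{477}{280} + 94} = \frac{76 + O}{\frac{25843}{280}} = \left(76 + O\right) \frac{280}{25843} = \frac{21280}{25843} + \frac{280 O}{25843}$)
$\left(-47041 - 33264\right) \left(-3608 + z{\left(-213 \right)}\right) = \left(-47041 - 33264\right) \left(-3608 + \left(\frac{21280}{25843} + \frac{280}{25843} \left(-213\right)\right)\right) = - 80305 \left(-3608 + \left(\frac{21280}{25843} - \frac{59640}{25843}\right)\right) = - 80305 \left(-3608 - \frac{38360}{25843}\right) = \left(-80305\right) \left(- \frac{93279904}{25843}\right) = \frac{7490842690720}{25843}$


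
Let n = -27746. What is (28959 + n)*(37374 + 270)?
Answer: 45662172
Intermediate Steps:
(28959 + n)*(37374 + 270) = (28959 - 27746)*(37374 + 270) = 1213*37644 = 45662172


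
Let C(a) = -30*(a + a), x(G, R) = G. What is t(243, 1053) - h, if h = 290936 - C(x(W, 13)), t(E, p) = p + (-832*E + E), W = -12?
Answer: -491096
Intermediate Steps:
t(E, p) = p - 831*E
C(a) = -60*a
h = 290216 (h = 290936 - (-60)*(-12) = 290936 - 1*720 = 290936 - 720 = 290216)
t(243, 1053) - h = (1053 - 831*243) - 1*290216 = (1053 - 201933) - 290216 = -200880 - 290216 = -491096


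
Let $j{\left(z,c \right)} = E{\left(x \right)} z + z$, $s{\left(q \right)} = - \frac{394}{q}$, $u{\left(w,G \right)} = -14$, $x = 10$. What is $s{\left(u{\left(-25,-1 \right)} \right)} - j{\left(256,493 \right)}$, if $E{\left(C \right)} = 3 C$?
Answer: $- \frac{55355}{7} \approx -7907.9$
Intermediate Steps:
$j{\left(z,c \right)} = 31 z$ ($j{\left(z,c \right)} = 3 \cdot 10 z + z = 30 z + z = 31 z$)
$s{\left(u{\left(-25,-1 \right)} \right)} - j{\left(256,493 \right)} = - \frac{394}{-14} - 31 \cdot 256 = \left(-394\right) \left(- \frac{1}{14}\right) - 7936 = \frac{197}{7} - 7936 = - \frac{55355}{7}$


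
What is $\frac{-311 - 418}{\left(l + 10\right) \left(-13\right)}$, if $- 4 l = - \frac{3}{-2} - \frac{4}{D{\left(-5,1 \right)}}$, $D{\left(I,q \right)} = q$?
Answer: $\frac{5832}{1105} \approx 5.2778$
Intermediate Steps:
$l = \frac{5}{8}$ ($l = - \frac{- \frac{3}{-2} - \frac{4}{1}}{4} = - \frac{\left(-3\right) \left(- \frac{1}{2}\right) - 4}{4} = - \frac{\frac{3}{2} - 4}{4} = \left(- \frac{1}{4}\right) \left(- \frac{5}{2}\right) = \frac{5}{8} \approx 0.625$)
$\frac{-311 - 418}{\left(l + 10\right) \left(-13\right)} = \frac{-311 - 418}{\left(\frac{5}{8} + 10\right) \left(-13\right)} = - \frac{729}{\frac{85}{8} \left(-13\right)} = - \frac{729}{- \frac{1105}{8}} = \left(-729\right) \left(- \frac{8}{1105}\right) = \frac{5832}{1105}$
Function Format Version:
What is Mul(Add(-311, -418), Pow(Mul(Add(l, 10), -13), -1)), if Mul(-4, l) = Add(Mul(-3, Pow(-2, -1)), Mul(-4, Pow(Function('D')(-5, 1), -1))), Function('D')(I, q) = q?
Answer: Rational(5832, 1105) ≈ 5.2778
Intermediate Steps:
l = Rational(5, 8) (l = Mul(Rational(-1, 4), Add(Mul(-3, Pow(-2, -1)), Mul(-4, Pow(1, -1)))) = Mul(Rational(-1, 4), Add(Mul(-3, Rational(-1, 2)), Mul(-4, 1))) = Mul(Rational(-1, 4), Add(Rational(3, 2), -4)) = Mul(Rational(-1, 4), Rational(-5, 2)) = Rational(5, 8) ≈ 0.62500)
Mul(Add(-311, -418), Pow(Mul(Add(l, 10), -13), -1)) = Mul(Add(-311, -418), Pow(Mul(Add(Rational(5, 8), 10), -13), -1)) = Mul(-729, Pow(Mul(Rational(85, 8), -13), -1)) = Mul(-729, Pow(Rational(-1105, 8), -1)) = Mul(-729, Rational(-8, 1105)) = Rational(5832, 1105)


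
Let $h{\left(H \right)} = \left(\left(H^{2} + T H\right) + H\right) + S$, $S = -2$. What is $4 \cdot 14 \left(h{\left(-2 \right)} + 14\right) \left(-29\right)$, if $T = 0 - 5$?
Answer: $-38976$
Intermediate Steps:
$T = -5$
$h{\left(H \right)} = -2 + H^{2} - 4 H$ ($h{\left(H \right)} = \left(\left(H^{2} - 5 H\right) + H\right) - 2 = \left(H^{2} - 4 H\right) - 2 = -2 + H^{2} - 4 H$)
$4 \cdot 14 \left(h{\left(-2 \right)} + 14\right) \left(-29\right) = 4 \cdot 14 \left(\left(-2 + \left(-2\right)^{2} - -8\right) + 14\right) \left(-29\right) = 56 \left(\left(-2 + 4 + 8\right) + 14\right) \left(-29\right) = 56 \left(10 + 14\right) \left(-29\right) = 56 \cdot 24 \left(-29\right) = 1344 \left(-29\right) = -38976$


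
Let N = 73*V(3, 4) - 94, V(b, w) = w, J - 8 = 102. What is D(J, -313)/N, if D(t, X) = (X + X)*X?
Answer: 97969/99 ≈ 989.59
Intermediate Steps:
J = 110 (J = 8 + 102 = 110)
D(t, X) = 2*X² (D(t, X) = (2*X)*X = 2*X²)
N = 198 (N = 73*4 - 94 = 292 - 94 = 198)
D(J, -313)/N = (2*(-313)²)/198 = (2*97969)*(1/198) = 195938*(1/198) = 97969/99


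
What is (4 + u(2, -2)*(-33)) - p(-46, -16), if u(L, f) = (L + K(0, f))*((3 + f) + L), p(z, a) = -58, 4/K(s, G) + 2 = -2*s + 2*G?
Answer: -70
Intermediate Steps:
K(s, G) = 4/(-2 - 2*s + 2*G) (K(s, G) = 4/(-2 + (-2*s + 2*G)) = 4/(-2 - 2*s + 2*G))
u(L, f) = (L - 2/(1 - f))*(3 + L + f) (u(L, f) = (L - 2/(1 + 0 - f))*((3 + f) + L) = (L - 2/(1 - f))*(3 + L + f))
(4 + u(2, -2)*(-33)) - p(-46, -16) = (4 + ((-6 - 2*2 - 2*(-2) + 2*(1 - 1*(-2))*(3 + 2 - 2))/(1 - 1*(-2)))*(-33)) - 1*(-58) = (4 + ((-6 - 4 + 4 + 2*(1 + 2)*3)/(1 + 2))*(-33)) + 58 = (4 + ((-6 - 4 + 4 + 2*3*3)/3)*(-33)) + 58 = (4 + ((-6 - 4 + 4 + 18)/3)*(-33)) + 58 = (4 + ((⅓)*12)*(-33)) + 58 = (4 + 4*(-33)) + 58 = (4 - 132) + 58 = -128 + 58 = -70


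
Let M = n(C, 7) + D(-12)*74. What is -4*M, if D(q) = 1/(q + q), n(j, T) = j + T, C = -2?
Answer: -23/3 ≈ -7.6667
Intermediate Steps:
n(j, T) = T + j
D(q) = 1/(2*q)
M = 23/12 (M = (7 - 2) + ((½)/(-12))*74 = 5 + ((½)*(-1/12))*74 = 5 - 1/24*74 = 5 - 37/12 = 23/12 ≈ 1.9167)
-4*M = -4*23/12 = -23/3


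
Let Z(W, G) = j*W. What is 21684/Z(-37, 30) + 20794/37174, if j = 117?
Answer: -9180305/2063157 ≈ -4.4496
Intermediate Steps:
Z(W, G) = 117*W
21684/Z(-37, 30) + 20794/37174 = 21684/((117*(-37))) + 20794/37174 = 21684/(-4329) + 20794*(1/37174) = 21684*(-1/4329) + 10397/18587 = -556/111 + 10397/18587 = -9180305/2063157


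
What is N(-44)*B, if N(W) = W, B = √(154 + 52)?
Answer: -44*√206 ≈ -631.52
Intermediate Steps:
B = √206 ≈ 14.353
N(-44)*B = -44*√206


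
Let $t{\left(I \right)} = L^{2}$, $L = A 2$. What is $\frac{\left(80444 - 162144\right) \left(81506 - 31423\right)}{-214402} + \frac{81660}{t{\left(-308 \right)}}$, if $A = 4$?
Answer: $\frac{34922757215}{1715216} \approx 20361.0$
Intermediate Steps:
$L = 8$ ($L = 4 \cdot 2 = 8$)
$t{\left(I \right)} = 64$ ($t{\left(I \right)} = 8^{2} = 64$)
$\frac{\left(80444 - 162144\right) \left(81506 - 31423\right)}{-214402} + \frac{81660}{t{\left(-308 \right)}} = \frac{\left(80444 - 162144\right) \left(81506 - 31423\right)}{-214402} + \frac{81660}{64} = \left(-81700\right) 50083 \left(- \frac{1}{214402}\right) + 81660 \cdot \frac{1}{64} = \left(-4091781100\right) \left(- \frac{1}{214402}\right) + \frac{20415}{16} = \frac{2045890550}{107201} + \frac{20415}{16} = \frac{34922757215}{1715216}$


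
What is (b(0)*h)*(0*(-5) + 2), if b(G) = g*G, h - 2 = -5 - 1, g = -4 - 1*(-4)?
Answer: 0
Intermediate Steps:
g = 0 (g = -4 + 4 = 0)
h = -4 (h = 2 + (-5 - 1) = 2 - 6 = -4)
b(G) = 0 (b(G) = 0*G = 0)
(b(0)*h)*(0*(-5) + 2) = (0*(-4))*(0*(-5) + 2) = 0*(0 + 2) = 0*2 = 0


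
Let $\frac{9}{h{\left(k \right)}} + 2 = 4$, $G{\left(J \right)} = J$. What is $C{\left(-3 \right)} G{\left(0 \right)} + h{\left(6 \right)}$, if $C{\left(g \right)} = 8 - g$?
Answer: $\frac{9}{2} \approx 4.5$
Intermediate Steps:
$h{\left(k \right)} = \frac{9}{2}$ ($h{\left(k \right)} = \frac{9}{-2 + 4} = \frac{9}{2}$)
$C{\left(-3 \right)} G{\left(0 \right)} + h{\left(6 \right)} = \left(8 - -3\right) 0 + \frac{9}{2} = \left(8 + 3\right) 0 + \frac{9}{2} = 11 \cdot 0 + \frac{9}{2} = 0 + \frac{9}{2} = \frac{9}{2}$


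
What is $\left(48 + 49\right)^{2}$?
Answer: $9409$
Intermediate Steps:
$\left(48 + 49\right)^{2} = 97^{2} = 9409$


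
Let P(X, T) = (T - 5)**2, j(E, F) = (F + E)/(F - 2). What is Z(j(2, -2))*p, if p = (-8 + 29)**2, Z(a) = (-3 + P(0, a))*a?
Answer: 0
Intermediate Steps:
j(E, F) = (E + F)/(-2 + F)
P(X, T) = (-5 + T)**2
Z(a) = a*(-3 + (-5 + a)**2) (Z(a) = (-3 + (-5 + a)**2)*a = a*(-3 + (-5 + a)**2))
p = 441 (p = 21**2 = 441)
Z(j(2, -2))*p = (((2 - 2)/(-2 - 2))*(-3 + (-5 + (2 - 2)/(-2 - 2))**2))*441 = ((0/(-4))*(-3 + (-5 + 0/(-4))**2))*441 = ((-1/4*0)*(-3 + (-5 - 1/4*0)**2))*441 = (0*(-3 + (-5 + 0)**2))*441 = (0*(-3 + (-5)**2))*441 = (0*(-3 + 25))*441 = (0*22)*441 = 0*441 = 0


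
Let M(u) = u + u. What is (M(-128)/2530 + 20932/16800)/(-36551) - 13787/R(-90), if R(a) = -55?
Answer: 9735900050411/38839092600 ≈ 250.67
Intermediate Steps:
M(u) = 2*u
(M(-128)/2530 + 20932/16800)/(-36551) - 13787/R(-90) = ((2*(-128))/2530 + 20932/16800)/(-36551) - 13787/(-55) = (-256*1/2530 + 20932*(1/16800))*(-1/36551) - 13787*(-1/55) = (-128/1265 + 5233/4200)*(-1/36551) + 13787/55 = (1216429/1062600)*(-1/36551) + 13787/55 = -1216429/38839092600 + 13787/55 = 9735900050411/38839092600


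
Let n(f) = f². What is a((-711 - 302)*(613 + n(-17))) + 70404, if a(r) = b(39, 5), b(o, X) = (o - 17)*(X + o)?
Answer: 71372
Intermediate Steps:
b(o, X) = (-17 + o)*(X + o)
a(r) = 968 (a(r) = 39² - 17*5 - 17*39 + 5*39 = 1521 - 85 - 663 + 195 = 968)
a((-711 - 302)*(613 + n(-17))) + 70404 = 968 + 70404 = 71372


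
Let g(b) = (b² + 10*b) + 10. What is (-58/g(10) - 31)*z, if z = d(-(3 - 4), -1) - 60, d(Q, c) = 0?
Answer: 13136/7 ≈ 1876.6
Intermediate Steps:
g(b) = 10 + b² + 10*b
z = -60 (z = 0 - 60 = -60)
(-58/g(10) - 31)*z = (-58/(10 + 10² + 10*10) - 31)*(-60) = (-58/(10 + 100 + 100) - 31)*(-60) = (-58/210 - 31)*(-60) = (-58*1/210 - 31)*(-60) = (-29/105 - 31)*(-60) = -3284/105*(-60) = 13136/7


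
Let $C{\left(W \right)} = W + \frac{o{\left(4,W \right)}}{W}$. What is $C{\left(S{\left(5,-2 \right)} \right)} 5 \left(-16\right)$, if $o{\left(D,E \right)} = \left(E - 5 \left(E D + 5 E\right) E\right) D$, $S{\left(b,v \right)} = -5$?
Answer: $-71920$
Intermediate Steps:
$o{\left(D,E \right)} = D \left(E - E \left(25 E + 5 D E\right)\right)$ ($o{\left(D,E \right)} = \left(E - 5 \left(D E + 5 E\right) E\right) D = \left(E - 5 \left(5 E + D E\right) E\right) D = \left(E - \left(25 E + 5 D E\right) E\right) D = \left(E - E \left(25 E + 5 D E\right)\right) D = D \left(E - E \left(25 E + 5 D E\right)\right)$)
$C{\left(W \right)} = 4 - 179 W$ ($C{\left(W \right)} = W + \frac{4 W \left(1 - 25 W - 20 W\right)}{W} = W + \frac{4 W \left(1 - 45 W\right)}{W} = W - \left(-4 + 180 W\right) = 4 - 179 W$)
$C{\left(S{\left(5,-2 \right)} \right)} 5 \left(-16\right) = \left(4 - -895\right) 5 \left(-16\right) = \left(4 + 895\right) \left(-80\right) = 899 \left(-80\right) = -71920$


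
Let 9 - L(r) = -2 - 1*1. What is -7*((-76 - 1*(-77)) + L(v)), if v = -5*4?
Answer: -91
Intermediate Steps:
v = -20
L(r) = 12 (L(r) = 9 - (-2 - 1*1) = 9 - (-2 - 1) = 9 - 1*(-3) = 9 + 3 = 12)
-7*((-76 - 1*(-77)) + L(v)) = -7*((-76 - 1*(-77)) + 12) = -7*((-76 + 77) + 12) = -7*(1 + 12) = -7*13 = -91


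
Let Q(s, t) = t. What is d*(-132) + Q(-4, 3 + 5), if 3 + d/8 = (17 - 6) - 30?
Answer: 23240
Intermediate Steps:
d = -176 (d = -24 + 8*((17 - 6) - 30) = -24 + 8*(11 - 30) = -24 + 8*(-19) = -24 - 152 = -176)
d*(-132) + Q(-4, 3 + 5) = -176*(-132) + (3 + 5) = 23232 + 8 = 23240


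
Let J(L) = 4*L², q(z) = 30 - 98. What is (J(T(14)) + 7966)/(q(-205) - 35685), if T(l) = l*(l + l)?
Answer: -622622/35753 ≈ -17.415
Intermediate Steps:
T(l) = 2*l² (T(l) = l*(2*l) = 2*l²)
q(z) = -68
(J(T(14)) + 7966)/(q(-205) - 35685) = (4*(2*14²)² + 7966)/(-68 - 35685) = (4*(2*196)² + 7966)/(-35753) = (4*392² + 7966)*(-1/35753) = (4*153664 + 7966)*(-1/35753) = (614656 + 7966)*(-1/35753) = 622622*(-1/35753) = -622622/35753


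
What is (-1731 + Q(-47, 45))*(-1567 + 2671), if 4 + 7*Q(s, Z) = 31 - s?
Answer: -13295472/7 ≈ -1.8994e+6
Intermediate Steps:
Q(s, Z) = 27/7 - s/7 (Q(s, Z) = -4/7 + (31 - s)/7 = -4/7 + (31/7 - s/7) = 27/7 - s/7)
(-1731 + Q(-47, 45))*(-1567 + 2671) = (-1731 + (27/7 - 1/7*(-47)))*(-1567 + 2671) = (-1731 + (27/7 + 47/7))*1104 = (-1731 + 74/7)*1104 = -12043/7*1104 = -13295472/7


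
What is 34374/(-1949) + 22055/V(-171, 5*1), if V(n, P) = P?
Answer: 8562665/1949 ≈ 4393.4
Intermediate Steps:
34374/(-1949) + 22055/V(-171, 5*1) = 34374/(-1949) + 22055/((5*1)) = 34374*(-1/1949) + 22055/5 = -34374/1949 + 22055*(⅕) = -34374/1949 + 4411 = 8562665/1949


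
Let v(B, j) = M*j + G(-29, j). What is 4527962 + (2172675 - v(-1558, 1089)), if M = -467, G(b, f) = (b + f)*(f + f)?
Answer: 4900520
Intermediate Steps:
G(b, f) = 2*f*(b + f) (G(b, f) = (b + f)*(2*f) = 2*f*(b + f))
v(B, j) = -467*j + 2*j*(-29 + j)
4527962 + (2172675 - v(-1558, 1089)) = 4527962 + (2172675 - 1089*(-525 + 2*1089)) = 4527962 + (2172675 - 1089*(-525 + 2178)) = 4527962 + (2172675 - 1089*1653) = 4527962 + (2172675 - 1*1800117) = 4527962 + (2172675 - 1800117) = 4527962 + 372558 = 4900520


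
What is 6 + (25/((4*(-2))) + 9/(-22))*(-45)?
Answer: 14523/88 ≈ 165.03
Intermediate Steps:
6 + (25/((4*(-2))) + 9/(-22))*(-45) = 6 + (25/(-8) + 9*(-1/22))*(-45) = 6 + (25*(-⅛) - 9/22)*(-45) = 6 + (-25/8 - 9/22)*(-45) = 6 - 311/88*(-45) = 6 + 13995/88 = 14523/88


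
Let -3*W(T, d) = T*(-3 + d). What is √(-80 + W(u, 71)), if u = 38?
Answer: 2*I*√2118/3 ≈ 30.681*I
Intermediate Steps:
W(T, d) = -T*(-3 + d)/3
√(-80 + W(u, 71)) = √(-80 + (⅓)*38*(3 - 1*71)) = √(-80 + (⅓)*38*(3 - 71)) = √(-80 + (⅓)*38*(-68)) = √(-80 - 2584/3) = √(-2824/3) = 2*I*√2118/3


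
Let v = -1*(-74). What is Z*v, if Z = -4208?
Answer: -311392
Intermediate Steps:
v = 74
Z*v = -4208*74 = -311392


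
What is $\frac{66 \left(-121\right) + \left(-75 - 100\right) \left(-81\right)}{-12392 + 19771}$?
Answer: $\frac{6189}{7379} \approx 0.83873$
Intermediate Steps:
$\frac{66 \left(-121\right) + \left(-75 - 100\right) \left(-81\right)}{-12392 + 19771} = \frac{-7986 - -14175}{7379} = \left(-7986 + 14175\right) \frac{1}{7379} = 6189 \cdot \frac{1}{7379} = \frac{6189}{7379}$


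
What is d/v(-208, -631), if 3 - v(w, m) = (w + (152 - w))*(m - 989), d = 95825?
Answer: 95825/246243 ≈ 0.38915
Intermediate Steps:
v(w, m) = 150331 - 152*m (v(w, m) = 3 - (w + (152 - w))*(m - 989) = 3 - 152*(-989 + m) = 3 - (-150328 + 152*m) = 3 + (150328 - 152*m) = 150331 - 152*m)
d/v(-208, -631) = 95825/(150331 - 152*(-631)) = 95825/(150331 + 95912) = 95825/246243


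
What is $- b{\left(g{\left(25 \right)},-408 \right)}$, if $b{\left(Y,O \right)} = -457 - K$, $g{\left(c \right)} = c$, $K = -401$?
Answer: $56$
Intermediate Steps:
$b{\left(Y,O \right)} = -56$ ($b{\left(Y,O \right)} = -457 - -401 = -457 + 401 = -56$)
$- b{\left(g{\left(25 \right)},-408 \right)} = \left(-1\right) \left(-56\right) = 56$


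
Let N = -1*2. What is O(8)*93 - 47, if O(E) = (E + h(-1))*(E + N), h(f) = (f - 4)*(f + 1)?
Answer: 4417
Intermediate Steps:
N = -2
h(f) = (1 + f)*(-4 + f) (h(f) = (-4 + f)*(1 + f) = (1 + f)*(-4 + f))
O(E) = E*(-2 + E) (O(E) = (E + (-4 + (-1)² - 3*(-1)))*(E - 2) = (E + (-4 + 1 + 3))*(-2 + E) = (E + 0)*(-2 + E) = E*(-2 + E))
O(8)*93 - 47 = (8*(-2 + 8))*93 - 47 = (8*6)*93 - 47 = 48*93 - 47 = 4464 - 47 = 4417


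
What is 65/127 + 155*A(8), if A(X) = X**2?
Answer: 1259905/127 ≈ 9920.5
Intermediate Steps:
65/127 + 155*A(8) = 65/127 + 155*8**2 = 65*(1/127) + 155*64 = 65/127 + 9920 = 1259905/127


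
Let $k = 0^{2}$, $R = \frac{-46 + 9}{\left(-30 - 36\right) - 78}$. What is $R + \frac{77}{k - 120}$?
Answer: $- \frac{277}{720} \approx -0.38472$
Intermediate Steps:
$R = \frac{37}{144}$ ($R = - \frac{37}{-66 - 78} = - \frac{37}{-144} = \left(-37\right) \left(- \frac{1}{144}\right) = \frac{37}{144} \approx 0.25694$)
$k = 0$
$R + \frac{77}{k - 120} = \frac{37}{144} + \frac{77}{0 - 120} = \frac{37}{144} + \frac{77}{-120} = \frac{37}{144} + 77 \left(- \frac{1}{120}\right) = \frac{37}{144} - \frac{77}{120} = - \frac{277}{720}$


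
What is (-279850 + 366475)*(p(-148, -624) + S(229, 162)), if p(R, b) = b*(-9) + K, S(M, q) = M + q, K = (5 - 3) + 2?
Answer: 520702875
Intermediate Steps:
K = 4 (K = 2 + 2 = 4)
p(R, b) = 4 - 9*b (p(R, b) = b*(-9) + 4 = -9*b + 4 = 4 - 9*b)
(-279850 + 366475)*(p(-148, -624) + S(229, 162)) = (-279850 + 366475)*((4 - 9*(-624)) + (229 + 162)) = 86625*((4 + 5616) + 391) = 86625*(5620 + 391) = 86625*6011 = 520702875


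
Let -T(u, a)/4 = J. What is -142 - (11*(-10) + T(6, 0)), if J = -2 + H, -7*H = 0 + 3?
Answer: -292/7 ≈ -41.714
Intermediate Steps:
H = -3/7 (H = -(0 + 3)/7 = -⅐*3 = -3/7 ≈ -0.42857)
J = -17/7 (J = -2 - 3/7 = -17/7 ≈ -2.4286)
T(u, a) = 68/7 (T(u, a) = -4*(-17/7) = 68/7)
-142 - (11*(-10) + T(6, 0)) = -142 - (11*(-10) + 68/7) = -142 - (-110 + 68/7) = -142 - 1*(-702/7) = -142 + 702/7 = -292/7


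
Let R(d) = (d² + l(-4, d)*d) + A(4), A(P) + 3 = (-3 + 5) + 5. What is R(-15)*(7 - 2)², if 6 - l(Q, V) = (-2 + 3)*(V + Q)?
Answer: -3650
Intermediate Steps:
A(P) = 4 (A(P) = -3 + ((-3 + 5) + 5) = -3 + (2 + 5) = -3 + 7 = 4)
l(Q, V) = 6 - Q - V (l(Q, V) = 6 - (-2 + 3)*(V + Q) = 6 - (Q + V) = 6 + (-Q - V) = 6 - Q - V)
R(d) = 4 + d² + d*(10 - d) (R(d) = (d² + (6 - 1*(-4) - d)*d) + 4 = (d² + (6 + 4 - d)*d) + 4 = (d² + (10 - d)*d) + 4 = (d² + d*(10 - d)) + 4 = 4 + d² + d*(10 - d))
R(-15)*(7 - 2)² = (4 + 10*(-15))*(7 - 2)² = (4 - 150)*5² = -146*25 = -3650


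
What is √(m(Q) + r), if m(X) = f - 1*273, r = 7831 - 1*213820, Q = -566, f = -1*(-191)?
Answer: I*√206071 ≈ 453.95*I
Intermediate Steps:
f = 191
r = -205989 (r = 7831 - 213820 = -205989)
m(X) = -82 (m(X) = 191 - 1*273 = 191 - 273 = -82)
√(m(Q) + r) = √(-82 - 205989) = √(-206071) = I*√206071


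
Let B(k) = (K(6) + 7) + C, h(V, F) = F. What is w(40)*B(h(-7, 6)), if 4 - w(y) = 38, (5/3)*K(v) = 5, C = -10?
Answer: 0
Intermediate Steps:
K(v) = 3 (K(v) = (3/5)*5 = 3)
B(k) = 0 (B(k) = (3 + 7) - 10 = 10 - 10 = 0)
w(y) = -34 (w(y) = 4 - 1*38 = 4 - 38 = -34)
w(40)*B(h(-7, 6)) = -34*0 = 0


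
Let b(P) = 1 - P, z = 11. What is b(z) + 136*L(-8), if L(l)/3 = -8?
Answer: -3274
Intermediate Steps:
L(l) = -24 (L(l) = 3*(-8) = -24)
b(z) + 136*L(-8) = (1 - 1*11) + 136*(-24) = (1 - 11) - 3264 = -10 - 3264 = -3274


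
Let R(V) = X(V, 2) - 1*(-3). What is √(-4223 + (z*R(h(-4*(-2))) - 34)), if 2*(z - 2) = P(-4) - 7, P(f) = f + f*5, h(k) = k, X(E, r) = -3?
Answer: 3*I*√473 ≈ 65.246*I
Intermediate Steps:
P(f) = 6*f (P(f) = f + 5*f = 6*f)
z = -27/2 (z = 2 + (6*(-4) - 7)/2 = 2 + (-24 - 7)/2 = 2 + (½)*(-31) = 2 - 31/2 = -27/2 ≈ -13.500)
R(V) = 0 (R(V) = -3 - 1*(-3) = -3 + 3 = 0)
√(-4223 + (z*R(h(-4*(-2))) - 34)) = √(-4223 + (-27/2*0 - 34)) = √(-4223 + (0 - 34)) = √(-4223 - 34) = √(-4257) = 3*I*√473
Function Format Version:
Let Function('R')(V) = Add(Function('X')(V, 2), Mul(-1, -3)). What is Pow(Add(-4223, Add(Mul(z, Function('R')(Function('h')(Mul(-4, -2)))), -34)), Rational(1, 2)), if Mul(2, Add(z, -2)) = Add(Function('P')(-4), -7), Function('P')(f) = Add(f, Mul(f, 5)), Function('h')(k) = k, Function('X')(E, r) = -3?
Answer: Mul(3, I, Pow(473, Rational(1, 2))) ≈ Mul(65.246, I)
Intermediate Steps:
Function('P')(f) = Mul(6, f) (Function('P')(f) = Add(f, Mul(5, f)) = Mul(6, f))
z = Rational(-27, 2) (z = Add(2, Mul(Rational(1, 2), Add(Mul(6, -4), -7))) = Add(2, Mul(Rational(1, 2), Add(-24, -7))) = Add(2, Mul(Rational(1, 2), -31)) = Add(2, Rational(-31, 2)) = Rational(-27, 2) ≈ -13.500)
Function('R')(V) = 0 (Function('R')(V) = Add(-3, Mul(-1, -3)) = Add(-3, 3) = 0)
Pow(Add(-4223, Add(Mul(z, Function('R')(Function('h')(Mul(-4, -2)))), -34)), Rational(1, 2)) = Pow(Add(-4223, Add(Mul(Rational(-27, 2), 0), -34)), Rational(1, 2)) = Pow(Add(-4223, Add(0, -34)), Rational(1, 2)) = Pow(Add(-4223, -34), Rational(1, 2)) = Pow(-4257, Rational(1, 2)) = Mul(3, I, Pow(473, Rational(1, 2)))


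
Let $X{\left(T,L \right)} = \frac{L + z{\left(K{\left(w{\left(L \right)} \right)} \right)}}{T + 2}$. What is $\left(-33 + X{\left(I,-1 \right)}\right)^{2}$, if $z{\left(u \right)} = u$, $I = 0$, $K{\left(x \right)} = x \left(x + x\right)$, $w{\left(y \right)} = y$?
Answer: $\frac{4225}{4} \approx 1056.3$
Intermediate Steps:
$K{\left(x \right)} = 2 x^{2}$ ($K{\left(x \right)} = x 2 x = 2 x^{2}$)
$X{\left(T,L \right)} = \frac{L + 2 L^{2}}{2 + T}$ ($X{\left(T,L \right)} = \frac{L + 2 L^{2}}{T + 2} = \frac{L + 2 L^{2}}{2 + T}$)
$\left(-33 + X{\left(I,-1 \right)}\right)^{2} = \left(-33 - \frac{1 + 2 \left(-1\right)}{2 + 0}\right)^{2} = \left(-33 - \frac{1 - 2}{2}\right)^{2} = \left(-33 - \frac{1}{2} \left(-1\right)\right)^{2} = \left(-33 + \frac{1}{2}\right)^{2} = \left(- \frac{65}{2}\right)^{2} = \frac{4225}{4}$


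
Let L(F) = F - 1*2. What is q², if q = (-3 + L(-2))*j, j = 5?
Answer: 1225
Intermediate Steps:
L(F) = -2 + F (L(F) = F - 2 = -2 + F)
q = -35 (q = (-3 + (-2 - 2))*5 = (-3 - 4)*5 = -7*5 = -35)
q² = (-35)² = 1225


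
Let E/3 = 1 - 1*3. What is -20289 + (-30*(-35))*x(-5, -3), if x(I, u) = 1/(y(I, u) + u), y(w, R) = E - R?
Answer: -20464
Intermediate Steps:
E = -6 (E = 3*(1 - 1*3) = 3*(1 - 3) = 3*(-2) = -6)
y(w, R) = -6 - R
x(I, u) = -⅙ (x(I, u) = 1/((-6 - u) + u) = 1/(-6) = -⅙)
-20289 + (-30*(-35))*x(-5, -3) = -20289 - 30*(-35)*(-⅙) = -20289 + 1050*(-⅙) = -20289 - 175 = -20464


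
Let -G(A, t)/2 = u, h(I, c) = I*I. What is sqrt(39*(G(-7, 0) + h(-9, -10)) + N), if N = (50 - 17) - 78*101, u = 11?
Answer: 6*I*sqrt(154) ≈ 74.458*I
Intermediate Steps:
h(I, c) = I**2
G(A, t) = -22 (G(A, t) = -2*11 = -22)
N = -7845 (N = 33 - 7878 = -7845)
sqrt(39*(G(-7, 0) + h(-9, -10)) + N) = sqrt(39*(-22 + (-9)**2) - 7845) = sqrt(39*(-22 + 81) - 7845) = sqrt(39*59 - 7845) = sqrt(2301 - 7845) = sqrt(-5544) = 6*I*sqrt(154)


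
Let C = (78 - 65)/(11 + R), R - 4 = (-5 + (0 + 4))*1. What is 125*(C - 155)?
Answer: -269625/14 ≈ -19259.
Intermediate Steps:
R = 3 (R = 4 + (-5 + (0 + 4))*1 = 4 + (-5 + 4)*1 = 4 - 1*1 = 4 - 1 = 3)
C = 13/14 (C = (78 - 65)/(11 + 3) = 13/14 ≈ 0.92857)
125*(C - 155) = 125*(13/14 - 155) = 125*(-2157/14) = -269625/14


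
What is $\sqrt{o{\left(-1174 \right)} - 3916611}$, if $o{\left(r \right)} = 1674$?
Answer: $3 i \sqrt{434993} \approx 1978.6 i$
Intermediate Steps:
$\sqrt{o{\left(-1174 \right)} - 3916611} = \sqrt{1674 - 3916611} = \sqrt{-3914937} = 3 i \sqrt{434993}$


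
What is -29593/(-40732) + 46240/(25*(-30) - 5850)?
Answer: -42203347/6720780 ≈ -6.2795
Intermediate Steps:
-29593/(-40732) + 46240/(25*(-30) - 5850) = -29593*(-1/40732) + 46240/(-750 - 5850) = 29593/40732 + 46240/(-6600) = 29593/40732 + 46240*(-1/6600) = 29593/40732 - 1156/165 = -42203347/6720780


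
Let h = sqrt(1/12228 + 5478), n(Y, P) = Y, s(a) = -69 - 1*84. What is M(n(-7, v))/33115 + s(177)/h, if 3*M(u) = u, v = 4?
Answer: -7/99345 - 306*sqrt(204773099145)/66984985 ≈ -2.0673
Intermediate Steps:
s(a) = -153 (s(a) = -69 - 84 = -153)
M(u) = u/3
h = sqrt(204773099145)/6114 (h = sqrt(1/12228 + 5478) = sqrt(66984985/12228) = sqrt(204773099145)/6114 ≈ 74.014)
M(n(-7, v))/33115 + s(177)/h = ((1/3)*(-7))/33115 - 153*2*sqrt(204773099145)/66984985 = -7/3*1/33115 - 306*sqrt(204773099145)/66984985 = -7/99345 - 306*sqrt(204773099145)/66984985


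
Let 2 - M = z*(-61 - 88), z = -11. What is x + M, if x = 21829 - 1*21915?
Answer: -1723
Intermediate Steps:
M = -1637 (M = 2 - (-11)*(-61 - 88) = 2 - (-11)*(-149) = 2 - 1*1639 = 2 - 1639 = -1637)
x = -86 (x = 21829 - 21915 = -86)
x + M = -86 - 1637 = -1723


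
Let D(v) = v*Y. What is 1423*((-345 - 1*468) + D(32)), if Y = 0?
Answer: -1156899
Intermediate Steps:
D(v) = 0 (D(v) = v*0 = 0)
1423*((-345 - 1*468) + D(32)) = 1423*((-345 - 1*468) + 0) = 1423*((-345 - 468) + 0) = 1423*(-813 + 0) = 1423*(-813) = -1156899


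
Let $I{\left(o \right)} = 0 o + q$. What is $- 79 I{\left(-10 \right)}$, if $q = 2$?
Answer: $-158$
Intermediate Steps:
$I{\left(o \right)} = 2$ ($I{\left(o \right)} = 0 o + 2 = 0 + 2 = 2$)
$- 79 I{\left(-10 \right)} = \left(-79\right) 2 = -158$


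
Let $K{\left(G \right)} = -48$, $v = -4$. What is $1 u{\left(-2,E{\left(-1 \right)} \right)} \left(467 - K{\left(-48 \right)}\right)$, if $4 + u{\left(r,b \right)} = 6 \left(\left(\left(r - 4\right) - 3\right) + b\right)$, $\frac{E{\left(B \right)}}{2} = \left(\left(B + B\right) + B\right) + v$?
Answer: $-73130$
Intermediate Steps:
$E{\left(B \right)} = -8 + 6 B$ ($E{\left(B \right)} = 2 \left(\left(\left(B + B\right) + B\right) - 4\right) = 2 \left(\left(2 B + B\right) - 4\right) = 2 \left(3 B - 4\right) = 2 \left(-4 + 3 B\right) = -8 + 6 B$)
$u{\left(r,b \right)} = -46 + 6 b + 6 r$ ($u{\left(r,b \right)} = -4 + 6 \left(\left(\left(r - 4\right) - 3\right) + b\right) = -4 + 6 \left(\left(\left(-4 + r\right) - 3\right) + b\right) = -4 + 6 \left(\left(-7 + r\right) + b\right) = -4 + 6 \left(-7 + b + r\right) = -4 + \left(-42 + 6 b + 6 r\right) = -46 + 6 b + 6 r$)
$1 u{\left(-2,E{\left(-1 \right)} \right)} \left(467 - K{\left(-48 \right)}\right) = 1 \left(-46 + 6 \left(-8 + 6 \left(-1\right)\right) + 6 \left(-2\right)\right) \left(467 - -48\right) = 1 \left(-46 + 6 \left(-8 - 6\right) - 12\right) \left(467 + 48\right) = 1 \left(-46 + 6 \left(-14\right) - 12\right) 515 = 1 \left(-46 - 84 - 12\right) 515 = 1 \left(-142\right) 515 = \left(-142\right) 515 = -73130$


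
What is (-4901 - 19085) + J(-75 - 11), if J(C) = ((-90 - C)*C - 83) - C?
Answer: -23639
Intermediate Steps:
J(C) = -83 - C + C*(-90 - C) (J(C) = (C*(-90 - C) - 83) - C = (-83 + C*(-90 - C)) - C = -83 - C + C*(-90 - C))
(-4901 - 19085) + J(-75 - 11) = (-4901 - 19085) + (-83 - (-75 - 11)**2 - 91*(-75 - 11)) = -23986 + (-83 - 1*(-86)**2 - 91*(-86)) = -23986 + (-83 - 1*7396 + 7826) = -23986 + (-83 - 7396 + 7826) = -23986 + 347 = -23639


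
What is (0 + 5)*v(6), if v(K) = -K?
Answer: -30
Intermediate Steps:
(0 + 5)*v(6) = (0 + 5)*(-1*6) = 5*(-6) = -30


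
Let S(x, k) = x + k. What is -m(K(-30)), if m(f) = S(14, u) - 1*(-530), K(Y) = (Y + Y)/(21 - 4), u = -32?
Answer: -512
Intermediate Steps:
S(x, k) = k + x
K(Y) = 2*Y/17 (K(Y) = (2*Y)/17 = (2*Y)*(1/17) = 2*Y/17)
m(f) = 512 (m(f) = (-32 + 14) - 1*(-530) = -18 + 530 = 512)
-m(K(-30)) = -1*512 = -512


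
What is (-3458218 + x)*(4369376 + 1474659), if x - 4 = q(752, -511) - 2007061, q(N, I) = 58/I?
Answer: -16320961373497405/511 ≈ -3.1939e+13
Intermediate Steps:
x = -1025606185/511 (x = 4 + (58/(-511) - 2007061) = 4 + (58*(-1/511) - 2007061) = 4 + (-58/511 - 2007061) = 4 - 1025608229/511 = -1025606185/511 ≈ -2.0071e+6)
(-3458218 + x)*(4369376 + 1474659) = (-3458218 - 1025606185/511)*(4369376 + 1474659) = -2792755583/511*5844035 = -16320961373497405/511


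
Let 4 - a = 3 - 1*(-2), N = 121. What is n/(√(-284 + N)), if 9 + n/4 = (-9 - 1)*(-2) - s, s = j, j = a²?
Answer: -40*I*√163/163 ≈ -3.133*I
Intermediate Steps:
a = -1 (a = 4 - (3 - 1*(-2)) = 4 - (3 + 2) = 4 - 1*5 = 4 - 5 = -1)
j = 1 (j = (-1)² = 1)
s = 1
n = 40 (n = -36 + 4*((-9 - 1)*(-2) - 1*1) = -36 + 4*(-10*(-2) - 1) = -36 + 4*(20 - 1) = -36 + 4*19 = -36 + 76 = 40)
n/(√(-284 + N)) = 40/(√(-284 + 121)) = 40/(√(-163)) = 40/((I*√163)) = 40*(-I*√163/163) = -40*I*√163/163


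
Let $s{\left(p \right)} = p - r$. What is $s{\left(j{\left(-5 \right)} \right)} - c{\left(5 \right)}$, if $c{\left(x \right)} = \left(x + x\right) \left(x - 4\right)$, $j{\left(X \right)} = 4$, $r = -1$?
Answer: $-5$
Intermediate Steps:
$s{\left(p \right)} = 1 + p$ ($s{\left(p \right)} = p - -1 = p + 1 = 1 + p$)
$c{\left(x \right)} = 2 x \left(-4 + x\right)$
$s{\left(j{\left(-5 \right)} \right)} - c{\left(5 \right)} = \left(1 + 4\right) - 2 \cdot 5 \left(-4 + 5\right) = 5 - 2 \cdot 5 \cdot 1 = 5 - 10 = -5$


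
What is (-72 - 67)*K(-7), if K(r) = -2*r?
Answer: -1946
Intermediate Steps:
(-72 - 67)*K(-7) = (-72 - 67)*(-2*(-7)) = -139*14 = -1946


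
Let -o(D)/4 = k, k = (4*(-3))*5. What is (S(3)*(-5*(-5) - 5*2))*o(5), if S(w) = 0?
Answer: 0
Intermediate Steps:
k = -60 (k = -12*5 = -60)
o(D) = 240 (o(D) = -4*(-60) = 240)
(S(3)*(-5*(-5) - 5*2))*o(5) = (0*(-5*(-5) - 5*2))*240 = (0*(25 - 10))*240 = (0*15)*240 = 0*240 = 0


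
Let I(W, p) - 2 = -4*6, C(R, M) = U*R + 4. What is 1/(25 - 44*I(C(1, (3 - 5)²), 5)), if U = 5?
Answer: 1/993 ≈ 0.0010071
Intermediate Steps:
C(R, M) = 4 + 5*R (C(R, M) = 5*R + 4 = 4 + 5*R)
I(W, p) = -22 (I(W, p) = 2 - 4*6 = 2 - 24 = -22)
1/(25 - 44*I(C(1, (3 - 5)²), 5)) = 1/(25 - 44*(-22)) = 1/(25 + 968) = 1/993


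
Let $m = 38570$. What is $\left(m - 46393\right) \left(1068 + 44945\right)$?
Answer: $-359959699$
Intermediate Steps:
$\left(m - 46393\right) \left(1068 + 44945\right) = \left(38570 - 46393\right) \left(1068 + 44945\right) = \left(-7823\right) 46013 = -359959699$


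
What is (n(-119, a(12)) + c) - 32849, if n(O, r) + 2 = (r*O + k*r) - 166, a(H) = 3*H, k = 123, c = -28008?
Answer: -60881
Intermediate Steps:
n(O, r) = -168 + 123*r + O*r (n(O, r) = -2 + ((r*O + 123*r) - 166) = -2 + ((O*r + 123*r) - 166) = -2 + ((123*r + O*r) - 166) = -2 + (-166 + 123*r + O*r) = -168 + 123*r + O*r)
(n(-119, a(12)) + c) - 32849 = ((-168 + 123*(3*12) - 357*12) - 28008) - 32849 = ((-168 + 123*36 - 119*36) - 28008) - 32849 = ((-168 + 4428 - 4284) - 28008) - 32849 = (-24 - 28008) - 32849 = -28032 - 32849 = -60881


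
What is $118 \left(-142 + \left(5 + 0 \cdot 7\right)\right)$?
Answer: $-16166$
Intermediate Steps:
$118 \left(-142 + \left(5 + 0 \cdot 7\right)\right) = 118 \left(-142 + \left(5 + 0\right)\right) = 118 \left(-142 + 5\right) = 118 \left(-137\right) = -16166$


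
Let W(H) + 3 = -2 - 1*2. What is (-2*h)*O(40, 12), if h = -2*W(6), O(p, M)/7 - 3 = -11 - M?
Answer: 3920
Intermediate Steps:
W(H) = -7 (W(H) = -3 + (-2 - 1*2) = -3 + (-2 - 2) = -3 - 4 = -7)
O(p, M) = -56 - 7*M (O(p, M) = 21 + 7*(-11 - M) = 21 + (-77 - 7*M) = -56 - 7*M)
h = 14 (h = -2*(-7) = 14)
(-2*h)*O(40, 12) = (-2*14)*(-56 - 7*12) = -28*(-56 - 84) = -28*(-140) = 3920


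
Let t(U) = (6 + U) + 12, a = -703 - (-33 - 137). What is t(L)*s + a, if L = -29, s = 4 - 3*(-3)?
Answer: -676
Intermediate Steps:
s = 13 (s = 4 + 9 = 13)
a = -533 (a = -703 - 1*(-170) = -703 + 170 = -533)
t(U) = 18 + U
t(L)*s + a = (18 - 29)*13 - 533 = -11*13 - 533 = -143 - 533 = -676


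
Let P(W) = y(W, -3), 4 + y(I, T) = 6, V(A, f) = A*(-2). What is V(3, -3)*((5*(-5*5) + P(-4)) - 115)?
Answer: 1428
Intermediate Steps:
V(A, f) = -2*A
y(I, T) = 2 (y(I, T) = -4 + 6 = 2)
P(W) = 2
V(3, -3)*((5*(-5*5) + P(-4)) - 115) = (-2*3)*((5*(-5*5) + 2) - 115) = -6*((5*(-25) + 2) - 115) = -6*((-125 + 2) - 115) = -6*(-123 - 115) = -6*(-238) = 1428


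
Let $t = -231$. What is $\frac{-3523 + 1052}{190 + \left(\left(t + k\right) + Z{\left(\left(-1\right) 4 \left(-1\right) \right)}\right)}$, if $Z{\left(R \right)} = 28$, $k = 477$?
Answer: $- \frac{2471}{464} \approx -5.3254$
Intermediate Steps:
$\frac{-3523 + 1052}{190 + \left(\left(t + k\right) + Z{\left(\left(-1\right) 4 \left(-1\right) \right)}\right)} = \frac{-3523 + 1052}{190 + \left(\left(-231 + 477\right) + 28\right)} = - \frac{2471}{190 + \left(246 + 28\right)} = - \frac{2471}{190 + 274} = - \frac{2471}{464}$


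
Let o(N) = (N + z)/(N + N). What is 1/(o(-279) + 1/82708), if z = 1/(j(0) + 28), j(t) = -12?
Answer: 5954976/2976893 ≈ 2.0004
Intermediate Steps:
z = 1/16 (z = 1/(-12 + 28) = 1/16 ≈ 0.062500)
o(N) = (1/16 + N)/(2*N) (o(N) = (N + 1/16)/(N + N) = (1/16 + N)/((2*N)) = (1/16 + N)*(1/(2*N)) = (1/16 + N)/(2*N))
1/(o(-279) + 1/82708) = 1/((1/32)*(1 + 16*(-279))/(-279) + 1/82708) = 1/((1/32)*(-1/279)*(1 - 4464) + 1/82708) = 1/((1/32)*(-1/279)*(-4463) + 1/82708) = 1/(4463/8928 + 1/82708) = 1/(2976893/5954976) = 5954976/2976893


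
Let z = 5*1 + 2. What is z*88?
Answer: 616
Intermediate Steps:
z = 7 (z = 5 + 2 = 7)
z*88 = 7*88 = 616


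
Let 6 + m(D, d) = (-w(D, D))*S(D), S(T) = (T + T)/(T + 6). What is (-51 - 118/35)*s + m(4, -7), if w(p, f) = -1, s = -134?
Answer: 50964/7 ≈ 7280.6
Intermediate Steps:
S(T) = 2*T/(6 + T) (S(T) = (2*T)/(6 + T) = 2*T/(6 + T))
m(D, d) = -6 + 2*D/(6 + D) (m(D, d) = -6 + (-1*(-1))*(2*D/(6 + D)) = -6 + 1*(2*D/(6 + D)) = -6 + 2*D/(6 + D))
(-51 - 118/35)*s + m(4, -7) = (-51 - 118/35)*(-134) + 4*(-9 - 1*4)/(6 + 4) = (-51 - 118/35)*(-134) + 4*(-9 - 4)/10 = (-51 - 1*118/35)*(-134) + 4*(⅒)*(-13) = (-51 - 118/35)*(-134) - 26/5 = -1903/35*(-134) - 26/5 = 255002/35 - 26/5 = 50964/7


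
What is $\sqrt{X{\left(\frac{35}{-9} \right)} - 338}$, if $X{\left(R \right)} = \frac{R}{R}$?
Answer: $i \sqrt{337} \approx 18.358 i$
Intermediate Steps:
$X{\left(R \right)} = 1$
$\sqrt{X{\left(\frac{35}{-9} \right)} - 338} = \sqrt{1 - 338} = \sqrt{-337} = i \sqrt{337}$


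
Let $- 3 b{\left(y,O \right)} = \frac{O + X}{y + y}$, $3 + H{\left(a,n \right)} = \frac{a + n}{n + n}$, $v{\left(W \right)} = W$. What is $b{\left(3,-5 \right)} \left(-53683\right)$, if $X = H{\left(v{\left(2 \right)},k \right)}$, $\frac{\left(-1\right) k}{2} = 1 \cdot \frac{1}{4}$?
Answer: $- \frac{1019977}{36} \approx -28333.0$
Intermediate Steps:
$k = - \frac{1}{2}$ ($k = - 2 \cdot 1 \cdot \frac{1}{4} = \left(-2\right) \frac{1}{4} = - \frac{1}{2} \approx -0.5$)
$H{\left(a,n \right)} = -3 + \frac{a + n}{2 n}$ ($H{\left(a,n \right)} = -3 + \frac{a + n}{n + n} = -3 + \frac{a + n}{2 n}$)
$X = - \frac{9}{2}$ ($X = \frac{2 - - \frac{5}{2}}{2 \left(- \frac{1}{2}\right)} = \frac{1}{2} \left(-2\right) \left(2 + \frac{5}{2}\right) = \frac{1}{2} \left(-2\right) \frac{9}{2} = - \frac{9}{2} \approx -4.5$)
$b{\left(y,O \right)} = - \frac{- \frac{9}{2} + O}{6 y}$ ($b{\left(y,O \right)} = - \frac{\left(O - \frac{9}{2}\right) \frac{1}{y + y}}{3} = - \frac{\left(- \frac{9}{2} + O\right) \frac{1}{2 y}}{3} = - \frac{\frac{1}{2} \frac{1}{y} \left(- \frac{9}{2} + O\right)}{3} = - \frac{- \frac{9}{2} + O}{6 y}$)
$b{\left(3,-5 \right)} \left(-53683\right) = \frac{9 - -10}{12 \cdot 3} \left(-53683\right) = \frac{1}{12} \cdot \frac{1}{3} \left(9 + 10\right) \left(-53683\right) = \frac{1}{12} \cdot \frac{1}{3} \cdot 19 \left(-53683\right) = \frac{19}{36} \left(-53683\right) = - \frac{1019977}{36}$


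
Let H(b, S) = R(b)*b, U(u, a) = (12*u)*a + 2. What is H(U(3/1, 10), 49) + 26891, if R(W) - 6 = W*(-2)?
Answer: -233025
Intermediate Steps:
R(W) = 6 - 2*W (R(W) = 6 + W*(-2) = 6 - 2*W)
U(u, a) = 2 + 12*a*u (U(u, a) = 12*a*u + 2 = 2 + 12*a*u)
H(b, S) = b*(6 - 2*b) (H(b, S) = (6 - 2*b)*b = b*(6 - 2*b))
H(U(3/1, 10), 49) + 26891 = 2*(2 + 12*10*(3/1))*(3 - (2 + 12*10*(3/1))) + 26891 = 2*(2 + 12*10*(3*1))*(3 - (2 + 12*10*(3*1))) + 26891 = 2*(2 + 12*10*3)*(3 - (2 + 12*10*3)) + 26891 = 2*(2 + 360)*(3 - (2 + 360)) + 26891 = 2*362*(3 - 1*362) + 26891 = 2*362*(3 - 362) + 26891 = 2*362*(-359) + 26891 = -259916 + 26891 = -233025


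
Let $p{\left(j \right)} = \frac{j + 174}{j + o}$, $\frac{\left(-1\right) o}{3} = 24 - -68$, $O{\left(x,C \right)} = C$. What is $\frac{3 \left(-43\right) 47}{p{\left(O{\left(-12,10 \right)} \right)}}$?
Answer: $\frac{806379}{92} \approx 8765.0$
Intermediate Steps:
$o = -276$ ($o = - 3 \left(24 - -68\right) = - 3 \left(24 + 68\right) = \left(-3\right) 92 = -276$)
$p{\left(j \right)} = \frac{174 + j}{-276 + j}$ ($p{\left(j \right)} = \frac{j + 174}{j - 276} = \frac{174 + j}{-276 + j}$)
$\frac{3 \left(-43\right) 47}{p{\left(O{\left(-12,10 \right)} \right)}} = \frac{3 \left(-43\right) 47}{\frac{1}{-276 + 10} \left(174 + 10\right)} = \frac{\left(-129\right) 47}{\frac{1}{-266} \cdot 184} = - \frac{6063}{\left(- \frac{1}{266}\right) 184} = - \frac{6063}{- \frac{92}{133}} = \left(-6063\right) \left(- \frac{133}{92}\right) = \frac{806379}{92}$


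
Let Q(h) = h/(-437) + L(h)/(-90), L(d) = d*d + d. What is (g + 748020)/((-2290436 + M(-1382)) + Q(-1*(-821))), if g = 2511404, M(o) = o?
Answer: -10682762160/7536015877 ≈ -1.4176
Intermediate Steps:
L(d) = d + d² (L(d) = d² + d = d + d²)
Q(h) = -h/437 - h*(1 + h)/90 (Q(h) = h/(-437) + (h*(1 + h))/(-90) = h*(-1/437) + (h*(1 + h))*(-1/90) = -h/437 - h*(1 + h)/90)
(g + 748020)/((-2290436 + M(-1382)) + Q(-1*(-821))) = (2511404 + 748020)/((-2290436 - 1382) + (-1*(-821))*(-527 - (-437)*(-821))/39330) = 3259424/(-2291818 + (1/39330)*821*(-527 - 437*821)) = 3259424/(-2291818 + (1/39330)*821*(-527 - 358777)) = 3259424/(-2291818 + (1/39330)*821*(-359304)) = 3259424/(-2291818 - 49164764/6555) = 3259424/(-15072031754/6555) = 3259424*(-6555/15072031754) = -10682762160/7536015877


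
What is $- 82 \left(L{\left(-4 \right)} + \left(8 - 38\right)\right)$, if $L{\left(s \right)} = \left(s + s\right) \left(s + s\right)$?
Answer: $-2788$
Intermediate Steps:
$L{\left(s \right)} = 4 s^{2}$ ($L{\left(s \right)} = 2 s 2 s = 4 s^{2}$)
$- 82 \left(L{\left(-4 \right)} + \left(8 - 38\right)\right) = - 82 \left(4 \left(-4\right)^{2} + \left(8 - 38\right)\right) = - 82 \left(4 \cdot 16 - 30\right) = - 82 \left(64 - 30\right) = \left(-82\right) 34 = -2788$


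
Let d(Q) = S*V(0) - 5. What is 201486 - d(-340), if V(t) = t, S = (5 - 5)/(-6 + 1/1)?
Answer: 201491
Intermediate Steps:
S = 0 (S = 0/(-6 + 1) = 0/(-5) = 0*(-⅕) = 0)
d(Q) = -5 (d(Q) = 0*0 - 5 = 0 - 5 = -5)
201486 - d(-340) = 201486 - 1*(-5) = 201486 + 5 = 201491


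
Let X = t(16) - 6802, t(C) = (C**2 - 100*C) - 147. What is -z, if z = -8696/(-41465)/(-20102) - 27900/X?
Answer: -1402110152/416764715 ≈ -3.3643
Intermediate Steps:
t(C) = -147 + C**2 - 100*C
X = -8293 (X = (-147 + 16**2 - 100*16) - 6802 = (-147 + 256 - 1600) - 6802 = -1491 - 6802 = -8293)
z = 1402110152/416764715 (z = -8696/(-41465)/(-20102) - 27900/(-8293) = -8696*(-1/41465)*(-1/20102) - 27900*(-1/8293) = (8696/41465)*(-1/20102) + 27900/8293 = -4348/416764715 + 27900/8293 = 1402110152/416764715 ≈ 3.3643)
-z = -1*1402110152/416764715 = -1402110152/416764715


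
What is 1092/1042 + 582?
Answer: 303768/521 ≈ 583.05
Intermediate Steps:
1092/1042 + 582 = 1092*(1/1042) + 582 = 546/521 + 582 = 303768/521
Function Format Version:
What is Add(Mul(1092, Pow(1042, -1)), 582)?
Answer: Rational(303768, 521) ≈ 583.05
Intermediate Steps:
Add(Mul(1092, Pow(1042, -1)), 582) = Add(Mul(1092, Rational(1, 1042)), 582) = Add(Rational(546, 521), 582) = Rational(303768, 521)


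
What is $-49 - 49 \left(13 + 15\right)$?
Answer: $-1421$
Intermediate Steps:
$-49 - 49 \left(13 + 15\right) = -49 - 1372 = -1421$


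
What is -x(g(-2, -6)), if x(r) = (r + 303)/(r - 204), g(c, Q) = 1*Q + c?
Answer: 295/212 ≈ 1.3915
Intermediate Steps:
g(c, Q) = Q + c
x(r) = (303 + r)/(-204 + r)
-x(g(-2, -6)) = -(303 + (-6 - 2))/(-204 + (-6 - 2)) = -(303 - 8)/(-204 - 8) = -295/(-212) = -(-1)*295/212 = -1*(-295/212) = 295/212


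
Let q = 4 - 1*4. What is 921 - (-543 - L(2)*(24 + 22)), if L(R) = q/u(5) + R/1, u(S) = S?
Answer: 1556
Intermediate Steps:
q = 0 (q = 4 - 4 = 0)
L(R) = R (L(R) = 0/5 + R/1 = 0*(⅕) + R*1 = 0 + R = R)
921 - (-543 - L(2)*(24 + 22)) = 921 - (-543 - 2*(24 + 22)) = 921 - (-543 - 2*46) = 921 - (-543 - 1*92) = 921 - (-543 - 92) = 921 - 1*(-635) = 921 + 635 = 1556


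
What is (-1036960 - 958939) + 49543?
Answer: -1946356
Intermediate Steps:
(-1036960 - 958939) + 49543 = -1995899 + 49543 = -1946356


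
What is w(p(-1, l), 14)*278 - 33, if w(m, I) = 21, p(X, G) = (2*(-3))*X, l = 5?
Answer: 5805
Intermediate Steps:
p(X, G) = -6*X
w(p(-1, l), 14)*278 - 33 = 21*278 - 33 = 5838 - 33 = 5805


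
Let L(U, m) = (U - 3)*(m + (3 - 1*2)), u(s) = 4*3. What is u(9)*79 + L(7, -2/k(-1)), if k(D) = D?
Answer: 960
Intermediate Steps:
u(s) = 12
L(U, m) = (1 + m)*(-3 + U) (L(U, m) = (-3 + U)*(m + (3 - 2)) = (-3 + U)*(m + 1) = (-3 + U)*(1 + m) = (1 + m)*(-3 + U))
u(9)*79 + L(7, -2/k(-1)) = 12*79 + (-3 + 7 - (-6)/(-1) + 7*(-2/(-1))) = 948 + (-3 + 7 - (-6)*(-1) + 7*(-2*(-1))) = 948 + (-3 + 7 - 3*2 + 7*2) = 948 + (-3 + 7 - 6 + 14) = 948 + 12 = 960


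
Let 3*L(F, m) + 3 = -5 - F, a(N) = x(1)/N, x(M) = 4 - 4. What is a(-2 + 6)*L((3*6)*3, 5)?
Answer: 0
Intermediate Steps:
x(M) = 0
a(N) = 0 (a(N) = 0/N = 0)
L(F, m) = -8/3 - F/3 (L(F, m) = -1 + (-5 - F)/3 = -1 + (-5/3 - F/3) = -8/3 - F/3)
a(-2 + 6)*L((3*6)*3, 5) = 0*(-8/3 - 3*6*3/3) = 0*(-8/3 - 6*3) = 0*(-8/3 - 1/3*54) = 0*(-8/3 - 18) = 0*(-62/3) = 0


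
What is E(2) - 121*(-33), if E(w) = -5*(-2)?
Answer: 4003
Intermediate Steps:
E(w) = 10
E(2) - 121*(-33) = 10 - 121*(-33) = 10 + 3993 = 4003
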